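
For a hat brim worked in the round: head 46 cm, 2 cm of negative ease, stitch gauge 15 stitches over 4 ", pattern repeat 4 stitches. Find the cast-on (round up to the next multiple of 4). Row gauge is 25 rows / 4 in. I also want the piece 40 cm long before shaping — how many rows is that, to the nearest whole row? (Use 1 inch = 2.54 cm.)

Cast on 68 stitches; work 98 rows.

Finished = 46 − 2 = 44 cm.
44 cm × 1/2.54 = 17.32 inches.
15/4 = 3.75 sts per in; 17.32 × 3.75 = 64.96 sts.
Next multiple of 4 → 68.
40 cm = 15.75 inches; × 6.25 = 98.43 → 98 rows.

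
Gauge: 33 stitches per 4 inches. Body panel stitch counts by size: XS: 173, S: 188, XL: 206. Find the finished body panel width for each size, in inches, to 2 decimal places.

33/4 = 8.25 sts per in.
XS: 173 / 8.25 = 20.970 → 20.97 in.
S: 188 / 8.25 = 22.788 → 22.79 in.
XL: 206 / 8.25 = 24.970 → 24.97 in.

XS 20.97 inches; S 22.79 inches; XL 24.97 inches.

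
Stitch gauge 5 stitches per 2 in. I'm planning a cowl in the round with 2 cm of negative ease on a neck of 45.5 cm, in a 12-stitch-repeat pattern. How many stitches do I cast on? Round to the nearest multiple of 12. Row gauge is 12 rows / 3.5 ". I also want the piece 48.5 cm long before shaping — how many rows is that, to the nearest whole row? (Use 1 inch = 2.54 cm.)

Finished = 45.5 − 2 = 43.5 cm.
43.5 cm × 1/2.54 = 17.13 inches.
5/2 = 2.5 sts per in; 17.13 × 2.5 = 42.81 sts.
Nearest multiple of 12 → 48.
48.5 cm = 19.09 inches; × 3.429 = 65.47 → 65 rows.

Cast on 48 stitches; work 65 rows.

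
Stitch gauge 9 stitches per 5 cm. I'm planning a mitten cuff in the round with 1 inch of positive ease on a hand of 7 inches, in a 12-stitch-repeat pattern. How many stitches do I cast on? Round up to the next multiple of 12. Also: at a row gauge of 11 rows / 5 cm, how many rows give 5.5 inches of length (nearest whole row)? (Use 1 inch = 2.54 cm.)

Finished = 7 + 1 = 8 inches.
8 inches × 2.54 = 20.32 cm.
9/5 = 1.8 sts per cm; 20.32 × 1.8 = 36.58 sts.
Next multiple of 12 → 48.
5.5 inches = 13.97 cm; × 2.2 = 30.73 → 31 rows.

Cast on 48 stitches; work 31 rows.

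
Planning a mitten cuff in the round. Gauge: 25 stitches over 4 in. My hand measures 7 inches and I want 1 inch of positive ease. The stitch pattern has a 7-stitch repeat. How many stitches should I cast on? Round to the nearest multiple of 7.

Finished = 7 + 1 = 8 inches.
25 / 4 = 6.25 sts/in.
8 × 6.25 = 50.00 sts.
Nearest multiple of 7: 49.

Cast on 49 stitches.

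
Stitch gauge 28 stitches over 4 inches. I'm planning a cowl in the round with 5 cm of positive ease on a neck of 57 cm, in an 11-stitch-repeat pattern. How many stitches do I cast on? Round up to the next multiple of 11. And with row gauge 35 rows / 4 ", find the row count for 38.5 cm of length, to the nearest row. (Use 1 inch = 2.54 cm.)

Cast on 176 stitches; work 133 rows.

Finished = 57 + 5 = 62 cm.
62 cm × 1/2.54 = 24.41 inches.
28/4 = 7 sts per in; 24.41 × 7 = 170.87 sts.
Next multiple of 11 → 176.
38.5 cm = 15.16 inches; × 8.75 = 132.63 → 133 rows.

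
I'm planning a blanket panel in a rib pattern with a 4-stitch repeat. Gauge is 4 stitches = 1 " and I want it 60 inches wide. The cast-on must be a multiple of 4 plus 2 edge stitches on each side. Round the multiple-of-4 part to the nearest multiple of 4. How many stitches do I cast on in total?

Cast on 240 stitches.

4 / 1 = 4 sts per inch.
60 × 4 = 240.00 sts.
Less 4 edge sts → 236.00 for the repeat.
Nearest multiple of 4: 236.
Add back 4 edge sts → 240.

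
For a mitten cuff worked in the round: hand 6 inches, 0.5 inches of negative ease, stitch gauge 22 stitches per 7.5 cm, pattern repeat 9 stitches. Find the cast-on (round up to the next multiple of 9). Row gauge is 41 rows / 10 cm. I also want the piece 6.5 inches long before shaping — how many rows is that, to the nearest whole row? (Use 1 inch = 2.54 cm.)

Finished = 6 − 0.5 = 5.5 inches.
5.5 inches × 2.54 = 13.97 cm.
22/7.5 = 2.933 sts per cm; 13.97 × 2.933 = 40.98 sts.
Next multiple of 9 → 45.
6.5 inches = 16.51 cm; × 4.1 = 67.69 → 68 rows.

Cast on 45 stitches; work 68 rows.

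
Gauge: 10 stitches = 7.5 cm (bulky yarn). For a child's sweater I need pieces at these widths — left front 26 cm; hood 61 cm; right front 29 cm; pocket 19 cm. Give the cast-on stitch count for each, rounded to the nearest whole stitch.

left front 35; hood 81; right front 39; pocket 25.

Rate = 10/7.5 = 1.333 sts per cm.
left front: 26 × 1.333 = 34.67 → 35.
hood: 61 × 1.333 = 81.33 → 81.
right front: 29 × 1.333 = 38.67 → 39.
pocket: 19 × 1.333 = 25.33 → 25.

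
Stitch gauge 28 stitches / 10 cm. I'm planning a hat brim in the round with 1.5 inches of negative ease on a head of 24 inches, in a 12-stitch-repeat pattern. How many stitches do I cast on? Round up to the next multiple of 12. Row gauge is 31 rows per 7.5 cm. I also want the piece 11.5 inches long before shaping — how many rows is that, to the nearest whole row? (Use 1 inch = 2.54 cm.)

Cast on 168 stitches; work 121 rows.

Finished = 24 − 1.5 = 22.5 inches.
22.5 inches × 2.54 = 57.15 cm.
28/10 = 2.8 sts per cm; 57.15 × 2.8 = 160.02 sts.
Next multiple of 12 → 168.
11.5 inches = 29.21 cm; × 4.133 = 120.73 → 121 rows.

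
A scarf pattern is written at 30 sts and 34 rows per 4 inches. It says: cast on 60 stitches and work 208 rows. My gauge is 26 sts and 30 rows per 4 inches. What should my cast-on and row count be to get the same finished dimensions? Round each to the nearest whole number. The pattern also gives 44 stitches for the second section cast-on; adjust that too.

Cast on 52 stitches; work 184 rows; second section cast-on 38 stitches.

Stitches: 60 × 26/30 = 52.00 → 52.
Rows: 208 × 30/34 = 183.53 → 184.
second section cast-on: 44 × 26/30 = 38.13 → 38.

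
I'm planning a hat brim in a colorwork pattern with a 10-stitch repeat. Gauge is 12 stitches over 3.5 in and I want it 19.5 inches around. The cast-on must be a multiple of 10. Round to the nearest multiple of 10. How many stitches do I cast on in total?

70 stitches.

12 / 3.5 = 3.429 sts per inch.
19.5 × 3.429 = 66.86 sts.
Nearest multiple of 10: 70.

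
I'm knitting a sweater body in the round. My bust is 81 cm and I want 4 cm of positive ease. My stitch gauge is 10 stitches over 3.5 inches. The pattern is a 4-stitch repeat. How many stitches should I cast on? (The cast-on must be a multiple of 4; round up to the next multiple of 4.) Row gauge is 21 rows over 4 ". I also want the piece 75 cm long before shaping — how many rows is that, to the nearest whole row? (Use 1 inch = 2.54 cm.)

Finished = 81 + 4 = 85 cm.
85 cm × 1/2.54 = 33.46 inches.
10/3.5 = 2.857 sts per in; 33.46 × 2.857 = 95.61 sts.
Next multiple of 4 → 96.
75 cm = 29.53 inches; × 5.25 = 155.02 → 155 rows.

Cast on 96 stitches; work 155 rows.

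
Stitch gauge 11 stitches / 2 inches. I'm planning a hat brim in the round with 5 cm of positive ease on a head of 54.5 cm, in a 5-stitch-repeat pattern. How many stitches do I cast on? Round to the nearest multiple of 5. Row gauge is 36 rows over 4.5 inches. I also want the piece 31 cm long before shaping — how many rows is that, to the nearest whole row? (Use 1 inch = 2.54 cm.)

Cast on 130 stitches; work 98 rows.

Finished = 54.5 + 5 = 59.5 cm.
59.5 cm × 1/2.54 = 23.43 inches.
11/2 = 5.5 sts per in; 23.43 × 5.5 = 128.84 sts.
Nearest multiple of 5 → 130.
31 cm = 12.20 inches; × 8 = 97.64 → 98 rows.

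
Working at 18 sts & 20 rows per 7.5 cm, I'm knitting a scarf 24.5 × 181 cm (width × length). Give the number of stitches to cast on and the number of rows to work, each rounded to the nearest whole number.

Cast on 59 stitches and work 483 rows.

Stitch gauge = 18/7.5 = 2.4 sts/cm; 24.5 × 2.4 = 58.80 → 59 sts.
Row gauge = 20/7.5 = 2.667 rows/cm; 181 × 2.667 = 482.67 → 483 rows.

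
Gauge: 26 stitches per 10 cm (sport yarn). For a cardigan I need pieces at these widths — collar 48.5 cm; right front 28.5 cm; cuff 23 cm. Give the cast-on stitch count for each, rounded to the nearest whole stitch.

Rate = 26/10 = 2.6 sts per cm.
collar: 48.5 × 2.6 = 126.10 → 126.
right front: 28.5 × 2.6 = 74.10 → 74.
cuff: 23 × 2.6 = 59.80 → 60.

collar 126; right front 74; cuff 60.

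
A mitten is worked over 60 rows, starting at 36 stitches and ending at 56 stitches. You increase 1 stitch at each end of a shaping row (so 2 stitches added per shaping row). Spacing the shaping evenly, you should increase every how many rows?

Stitches to add: |56 − 36| = 20.
Shaping rows needed: 20 / 2 = 10.
60 rows / 10 = every 6 rows.

Increase every 6th row.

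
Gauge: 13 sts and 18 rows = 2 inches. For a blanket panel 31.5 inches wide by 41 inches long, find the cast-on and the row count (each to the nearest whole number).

Cast on 205 stitches and work 369 rows.

Stitch gauge = 13/2 = 6.5 sts/in; 31.5 × 6.5 = 204.75 → 205 sts.
Row gauge = 18/2 = 9 rows/in; 41 × 9 = 369.00 → 369 rows.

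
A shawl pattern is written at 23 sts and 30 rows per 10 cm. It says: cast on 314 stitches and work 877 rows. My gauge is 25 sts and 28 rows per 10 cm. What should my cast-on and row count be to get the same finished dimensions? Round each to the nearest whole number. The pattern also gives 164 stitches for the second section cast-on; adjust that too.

Stitches: 314 × 25/23 = 341.30 → 341.
Rows: 877 × 28/30 = 818.53 → 819.
second section cast-on: 164 × 25/23 = 178.26 → 178.

Cast on 341 stitches; work 819 rows; second section cast-on 178 stitches.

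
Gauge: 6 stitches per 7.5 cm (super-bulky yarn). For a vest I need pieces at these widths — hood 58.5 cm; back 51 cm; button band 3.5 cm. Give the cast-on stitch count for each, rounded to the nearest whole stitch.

Rate = 6/7.5 = 0.8 sts per cm.
hood: 58.5 × 0.8 = 46.80 → 47.
back: 51 × 0.8 = 40.80 → 41.
button band: 3.5 × 0.8 = 2.80 → 3.

hood 47; back 41; button band 3.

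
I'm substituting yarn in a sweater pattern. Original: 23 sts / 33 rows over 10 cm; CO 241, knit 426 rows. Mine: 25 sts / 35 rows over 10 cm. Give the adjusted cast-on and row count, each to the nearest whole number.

Cast on 262 stitches; work 452 rows.

Stitches: 241 × 25/23 = 261.96 → 262.
Rows: 426 × 35/33 = 451.82 → 452.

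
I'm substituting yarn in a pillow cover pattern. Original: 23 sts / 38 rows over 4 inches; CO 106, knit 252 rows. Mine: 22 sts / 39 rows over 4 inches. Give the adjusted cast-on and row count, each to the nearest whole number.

Cast on 101 stitches; work 259 rows.

Stitches: 106 × 22/23 = 101.39 → 101.
Rows: 252 × 39/38 = 258.63 → 259.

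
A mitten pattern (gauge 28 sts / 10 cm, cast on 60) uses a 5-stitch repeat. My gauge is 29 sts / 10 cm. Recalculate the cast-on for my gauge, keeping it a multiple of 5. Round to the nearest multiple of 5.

CO 60 sts.

60 × 29 / 28 = 62.14.
Nearest multiple of 5: 60.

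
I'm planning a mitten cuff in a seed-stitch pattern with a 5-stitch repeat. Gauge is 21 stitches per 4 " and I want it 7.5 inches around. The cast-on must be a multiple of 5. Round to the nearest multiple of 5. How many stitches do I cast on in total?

40 stitches.

21 / 4 = 5.25 sts per inch.
7.5 × 5.25 = 39.38 sts.
Nearest multiple of 5: 40.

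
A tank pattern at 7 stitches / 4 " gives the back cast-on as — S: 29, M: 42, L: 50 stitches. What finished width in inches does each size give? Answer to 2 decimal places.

S 16.57 inches; M 24.00 inches; L 28.57 inches.

7/4 = 1.75 sts per in.
S: 29 / 1.75 = 16.571 → 16.57 in.
M: 42 / 1.75 = 24.000 → 24.00 in.
L: 50 / 1.75 = 28.571 → 28.57 in.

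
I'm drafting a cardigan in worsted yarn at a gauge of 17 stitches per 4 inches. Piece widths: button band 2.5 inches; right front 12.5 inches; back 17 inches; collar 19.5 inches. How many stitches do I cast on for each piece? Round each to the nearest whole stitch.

button band 11; right front 53; back 72; collar 83.

Rate = 17/4 = 4.25 sts per in.
button band: 2.5 × 4.25 = 10.62 → 11.
right front: 12.5 × 4.25 = 53.12 → 53.
back: 17 × 4.25 = 72.25 → 72.
collar: 19.5 × 4.25 = 82.88 → 83.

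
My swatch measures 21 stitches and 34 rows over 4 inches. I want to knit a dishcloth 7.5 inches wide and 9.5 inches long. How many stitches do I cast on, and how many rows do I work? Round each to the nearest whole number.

Stitch gauge = 21/4 = 5.25 sts/in; 7.5 × 5.25 = 39.38 → 39 sts.
Row gauge = 34/4 = 8.5 rows/in; 9.5 × 8.5 = 80.75 → 81 rows.

Cast on 39 stitches and work 81 rows.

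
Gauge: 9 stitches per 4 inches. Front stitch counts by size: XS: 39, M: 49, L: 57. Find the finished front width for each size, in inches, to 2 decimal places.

XS 17.33 inches; M 21.78 inches; L 25.33 inches.

9/4 = 2.25 sts per in.
XS: 39 / 2.25 = 17.333 → 17.33 in.
M: 49 / 2.25 = 21.778 → 21.78 in.
L: 57 / 2.25 = 25.333 → 25.33 in.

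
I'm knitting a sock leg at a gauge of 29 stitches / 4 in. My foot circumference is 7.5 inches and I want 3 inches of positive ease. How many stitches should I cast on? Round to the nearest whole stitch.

CO 76 sts.

Finished = 7.5 + 3 = 10.5 in.
29 / 4 = 7.25 sts per inch.
10.50 × 7.25 = 76.12 sts.
→ 76 sts.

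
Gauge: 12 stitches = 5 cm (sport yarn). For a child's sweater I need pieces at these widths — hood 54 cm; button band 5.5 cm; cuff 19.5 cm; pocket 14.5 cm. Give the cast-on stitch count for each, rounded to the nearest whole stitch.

hood 130; button band 13; cuff 47; pocket 35.

Rate = 12/5 = 2.4 sts per cm.
hood: 54 × 2.4 = 129.60 → 130.
button band: 5.5 × 2.4 = 13.20 → 13.
cuff: 19.5 × 2.4 = 46.80 → 47.
pocket: 14.5 × 2.4 = 34.80 → 35.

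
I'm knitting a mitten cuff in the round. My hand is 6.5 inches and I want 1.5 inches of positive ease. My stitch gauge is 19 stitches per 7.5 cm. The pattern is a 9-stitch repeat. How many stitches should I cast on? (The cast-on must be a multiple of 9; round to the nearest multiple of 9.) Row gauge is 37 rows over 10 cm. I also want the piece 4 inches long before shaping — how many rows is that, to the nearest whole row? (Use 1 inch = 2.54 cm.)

Cast on 54 stitches; work 38 rows.

Finished = 6.5 + 1.5 = 8 inches.
8 inches × 2.54 = 20.32 cm.
19/7.5 = 2.533 sts per cm; 20.32 × 2.533 = 51.48 sts.
Nearest multiple of 9 → 54.
4 inches = 10.16 cm; × 3.7 = 37.59 → 38 rows.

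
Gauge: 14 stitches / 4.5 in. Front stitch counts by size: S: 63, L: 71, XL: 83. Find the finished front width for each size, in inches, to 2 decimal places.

S 20.25 inches; L 22.82 inches; XL 26.68 inches.

14/4.5 = 3.111 sts per in.
S: 63 / 3.111 = 20.250 → 20.25 in.
L: 71 / 3.111 = 22.821 → 22.82 in.
XL: 83 / 3.111 = 26.679 → 26.68 in.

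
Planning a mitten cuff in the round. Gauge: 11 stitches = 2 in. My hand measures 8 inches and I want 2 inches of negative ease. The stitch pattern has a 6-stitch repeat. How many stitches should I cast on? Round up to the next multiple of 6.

Finished = 8 − 2 = 6 inches.
11 / 2 = 5.5 sts/in.
6 × 5.5 = 33.00 sts.
Next multiple of 6: 36.

36 stitches.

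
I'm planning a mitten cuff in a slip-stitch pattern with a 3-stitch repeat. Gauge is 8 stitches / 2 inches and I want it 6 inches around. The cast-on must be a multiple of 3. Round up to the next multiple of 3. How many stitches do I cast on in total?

8 / 2 = 4 sts per inch.
6 × 4 = 24.00 sts.
Next multiple of 3: 24.

CO 24 sts.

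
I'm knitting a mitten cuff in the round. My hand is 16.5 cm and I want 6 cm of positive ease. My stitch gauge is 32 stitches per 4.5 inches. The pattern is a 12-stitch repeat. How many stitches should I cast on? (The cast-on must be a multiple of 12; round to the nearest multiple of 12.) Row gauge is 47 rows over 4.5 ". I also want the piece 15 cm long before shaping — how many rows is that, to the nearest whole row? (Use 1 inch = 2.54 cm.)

Finished = 16.5 + 6 = 22.5 cm.
22.5 cm × 1/2.54 = 8.86 inches.
32/4.5 = 7.111 sts per in; 8.86 × 7.111 = 62.99 sts.
Nearest multiple of 12 → 60.
15 cm = 5.91 inches; × 10.444 = 61.68 → 62 rows.

Cast on 60 stitches; work 62 rows.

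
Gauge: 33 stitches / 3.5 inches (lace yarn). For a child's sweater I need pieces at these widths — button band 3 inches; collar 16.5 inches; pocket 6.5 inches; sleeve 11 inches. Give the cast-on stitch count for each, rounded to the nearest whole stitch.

button band 28; collar 156; pocket 61; sleeve 104.

Rate = 33/3.5 = 9.429 sts per in.
button band: 3 × 9.429 = 28.29 → 28.
collar: 16.5 × 9.429 = 155.57 → 156.
pocket: 6.5 × 9.429 = 61.29 → 61.
sleeve: 11 × 9.429 = 103.71 → 104.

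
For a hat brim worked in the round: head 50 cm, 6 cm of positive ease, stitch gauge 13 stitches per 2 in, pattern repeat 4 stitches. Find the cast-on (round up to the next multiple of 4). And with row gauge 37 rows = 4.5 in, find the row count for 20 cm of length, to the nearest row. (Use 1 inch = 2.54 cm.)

Cast on 144 stitches; work 65 rows.

Finished = 50 + 6 = 56 cm.
56 cm × 1/2.54 = 22.05 inches.
13/2 = 6.5 sts per in; 22.05 × 6.5 = 143.31 sts.
Next multiple of 4 → 144.
20 cm = 7.87 inches; × 8.222 = 64.74 → 65 rows.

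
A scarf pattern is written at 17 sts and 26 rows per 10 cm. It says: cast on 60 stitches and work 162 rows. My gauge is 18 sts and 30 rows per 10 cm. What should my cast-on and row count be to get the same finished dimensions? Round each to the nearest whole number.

Stitches: 60 × 18/17 = 63.53 → 64.
Rows: 162 × 30/26 = 186.92 → 187.

Cast on 64 stitches; work 187 rows.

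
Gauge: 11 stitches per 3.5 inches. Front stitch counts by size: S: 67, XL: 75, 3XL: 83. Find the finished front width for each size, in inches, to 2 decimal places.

S 21.32 inches; XL 23.86 inches; 3XL 26.41 inches.

11/3.5 = 3.143 sts per in.
S: 67 / 3.143 = 21.318 → 21.32 in.
XL: 75 / 3.143 = 23.864 → 23.86 in.
3XL: 83 / 3.143 = 26.409 → 26.41 in.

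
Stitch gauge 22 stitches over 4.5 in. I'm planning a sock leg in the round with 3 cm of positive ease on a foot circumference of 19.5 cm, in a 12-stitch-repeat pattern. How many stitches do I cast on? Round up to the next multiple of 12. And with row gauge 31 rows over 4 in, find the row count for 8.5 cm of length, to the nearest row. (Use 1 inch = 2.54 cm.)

Cast on 48 stitches; work 26 rows.

Finished = 19.5 + 3 = 22.5 cm.
22.5 cm × 1/2.54 = 8.86 inches.
22/4.5 = 4.889 sts per in; 8.86 × 4.889 = 43.31 sts.
Next multiple of 12 → 48.
8.5 cm = 3.35 inches; × 7.75 = 25.94 → 26 rows.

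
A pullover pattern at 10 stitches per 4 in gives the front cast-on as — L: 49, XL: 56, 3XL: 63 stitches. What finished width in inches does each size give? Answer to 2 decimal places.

10/4 = 2.5 sts per in.
L: 49 / 2.5 = 19.600 → 19.60 in.
XL: 56 / 2.5 = 22.400 → 22.40 in.
3XL: 63 / 2.5 = 25.200 → 25.20 in.

L 19.60 inches; XL 22.40 inches; 3XL 25.20 inches.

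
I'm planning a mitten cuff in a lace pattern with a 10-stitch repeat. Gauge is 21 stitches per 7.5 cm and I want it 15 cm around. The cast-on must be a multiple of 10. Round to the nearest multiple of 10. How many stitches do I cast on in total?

21 / 7.5 = 2.8 sts per cm.
15 × 2.8 = 42.00 sts.
Nearest multiple of 10: 40.

CO 40 sts.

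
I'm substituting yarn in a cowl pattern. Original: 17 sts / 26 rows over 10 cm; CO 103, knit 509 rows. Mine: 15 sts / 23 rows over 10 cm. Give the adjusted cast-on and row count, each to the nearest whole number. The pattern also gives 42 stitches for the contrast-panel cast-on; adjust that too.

Cast on 91 stitches; work 450 rows; contrast-panel cast-on 37 stitches.

Stitches: 103 × 15/17 = 90.88 → 91.
Rows: 509 × 23/26 = 450.27 → 450.
contrast-panel cast-on: 42 × 15/17 = 37.06 → 37.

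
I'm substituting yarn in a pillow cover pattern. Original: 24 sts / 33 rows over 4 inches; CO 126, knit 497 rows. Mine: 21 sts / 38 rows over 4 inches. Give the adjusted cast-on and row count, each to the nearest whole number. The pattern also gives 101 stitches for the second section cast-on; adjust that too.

Cast on 110 stitches; work 572 rows; second section cast-on 88 stitches.

Stitches: 126 × 21/24 = 110.25 → 110.
Rows: 497 × 38/33 = 572.30 → 572.
second section cast-on: 101 × 21/24 = 88.38 → 88.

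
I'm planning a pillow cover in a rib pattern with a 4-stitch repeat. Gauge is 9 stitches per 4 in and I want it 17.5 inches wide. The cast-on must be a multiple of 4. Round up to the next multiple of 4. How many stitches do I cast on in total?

40 stitches.

9 / 4 = 2.25 sts per inch.
17.5 × 2.25 = 39.38 sts.
Next multiple of 4: 40.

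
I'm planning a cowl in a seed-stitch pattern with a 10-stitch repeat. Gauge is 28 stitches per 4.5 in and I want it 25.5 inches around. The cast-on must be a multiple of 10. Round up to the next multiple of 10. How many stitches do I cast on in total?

28 / 4.5 = 6.222 sts per inch.
25.5 × 6.222 = 158.67 sts.
Next multiple of 10: 160.

Cast on 160 stitches.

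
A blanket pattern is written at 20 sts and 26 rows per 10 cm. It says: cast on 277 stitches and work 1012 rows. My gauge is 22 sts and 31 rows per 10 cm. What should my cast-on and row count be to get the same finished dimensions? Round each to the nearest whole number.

Stitches: 277 × 22/20 = 304.70 → 305.
Rows: 1012 × 31/26 = 1206.62 → 1207.

Cast on 305 stitches; work 1207 rows.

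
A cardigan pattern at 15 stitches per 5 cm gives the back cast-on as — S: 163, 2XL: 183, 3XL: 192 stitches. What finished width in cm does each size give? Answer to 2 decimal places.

S 54.33 cm; 2XL 61.00 cm; 3XL 64.00 cm.

15/5 = 3 sts per cm.
S: 163 / 3 = 54.333 → 54.33 cm.
2XL: 183 / 3 = 61.000 → 61.00 cm.
3XL: 192 / 3 = 64.000 → 64.00 cm.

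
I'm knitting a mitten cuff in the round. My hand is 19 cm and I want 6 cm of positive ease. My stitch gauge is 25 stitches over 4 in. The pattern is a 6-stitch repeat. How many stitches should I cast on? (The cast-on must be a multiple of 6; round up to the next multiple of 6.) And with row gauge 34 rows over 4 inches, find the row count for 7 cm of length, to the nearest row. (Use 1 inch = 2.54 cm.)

Finished = 19 + 6 = 25 cm.
25 cm × 1/2.54 = 9.84 inches.
25/4 = 6.25 sts per in; 9.84 × 6.25 = 61.52 sts.
Next multiple of 6 → 66.
7 cm = 2.76 inches; × 8.5 = 23.43 → 23 rows.

Cast on 66 stitches; work 23 rows.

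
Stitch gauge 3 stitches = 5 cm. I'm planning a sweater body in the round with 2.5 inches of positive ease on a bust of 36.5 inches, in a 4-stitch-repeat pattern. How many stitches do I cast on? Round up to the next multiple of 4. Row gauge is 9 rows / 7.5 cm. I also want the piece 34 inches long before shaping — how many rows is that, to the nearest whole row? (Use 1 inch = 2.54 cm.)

Finished = 36.5 + 2.5 = 39 inches.
39 inches × 2.54 = 99.06 cm.
3/5 = 0.6 sts per cm; 99.06 × 0.6 = 59.44 sts.
Next multiple of 4 → 60.
34 inches = 86.36 cm; × 1.2 = 103.63 → 104 rows.

Cast on 60 stitches; work 104 rows.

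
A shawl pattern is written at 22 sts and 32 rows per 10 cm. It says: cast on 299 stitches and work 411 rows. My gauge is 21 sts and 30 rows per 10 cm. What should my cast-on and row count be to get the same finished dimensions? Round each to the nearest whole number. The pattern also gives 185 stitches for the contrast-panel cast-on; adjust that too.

Stitches: 299 × 21/22 = 285.41 → 285.
Rows: 411 × 30/32 = 385.31 → 385.
contrast-panel cast-on: 185 × 21/22 = 176.59 → 177.

Cast on 285 stitches; work 385 rows; contrast-panel cast-on 177 stitches.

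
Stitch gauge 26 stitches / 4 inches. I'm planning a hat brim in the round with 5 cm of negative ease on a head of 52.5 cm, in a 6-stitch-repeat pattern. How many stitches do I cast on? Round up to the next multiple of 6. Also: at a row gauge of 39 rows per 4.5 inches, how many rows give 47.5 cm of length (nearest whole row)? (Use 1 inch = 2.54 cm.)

Cast on 126 stitches; work 162 rows.

Finished = 52.5 − 5 = 47.5 cm.
47.5 cm × 1/2.54 = 18.70 inches.
26/4 = 6.5 sts per in; 18.70 × 6.5 = 121.56 sts.
Next multiple of 6 → 126.
47.5 cm = 18.70 inches; × 8.667 = 162.07 → 162 rows.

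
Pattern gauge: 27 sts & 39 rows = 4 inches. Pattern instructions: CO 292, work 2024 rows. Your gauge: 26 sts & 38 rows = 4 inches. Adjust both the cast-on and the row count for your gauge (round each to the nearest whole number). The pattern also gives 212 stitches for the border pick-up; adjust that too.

Stitches: 292 × 26/27 = 281.19 → 281.
Rows: 2024 × 38/39 = 1972.10 → 1972.
border pick-up: 212 × 26/27 = 204.15 → 204.

Cast on 281 stitches; work 1972 rows; border pick-up 204 stitches.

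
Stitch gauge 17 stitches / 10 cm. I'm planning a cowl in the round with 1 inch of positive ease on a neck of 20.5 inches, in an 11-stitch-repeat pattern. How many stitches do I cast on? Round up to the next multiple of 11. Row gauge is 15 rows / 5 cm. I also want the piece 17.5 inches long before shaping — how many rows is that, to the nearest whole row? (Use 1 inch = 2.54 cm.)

Finished = 20.5 + 1 = 21.5 inches.
21.5 inches × 2.54 = 54.61 cm.
17/10 = 1.7 sts per cm; 54.61 × 1.7 = 92.84 sts.
Next multiple of 11 → 99.
17.5 inches = 44.45 cm; × 3 = 133.35 → 133 rows.

Cast on 99 stitches; work 133 rows.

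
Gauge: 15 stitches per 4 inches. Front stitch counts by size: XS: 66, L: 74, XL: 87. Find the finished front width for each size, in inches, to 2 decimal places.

XS 17.60 inches; L 19.73 inches; XL 23.20 inches.

15/4 = 3.75 sts per in.
XS: 66 / 3.75 = 17.600 → 17.60 in.
L: 74 / 3.75 = 19.733 → 19.73 in.
XL: 87 / 3.75 = 23.200 → 23.20 in.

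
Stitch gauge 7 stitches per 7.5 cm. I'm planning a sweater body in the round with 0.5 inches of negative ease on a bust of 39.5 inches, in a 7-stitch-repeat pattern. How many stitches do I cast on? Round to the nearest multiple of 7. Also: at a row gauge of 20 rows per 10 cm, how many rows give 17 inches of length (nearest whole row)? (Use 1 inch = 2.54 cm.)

Cast on 91 stitches; work 86 rows.

Finished = 39.5 − 0.5 = 39 inches.
39 inches × 2.54 = 99.06 cm.
7/7.5 = 0.933 sts per cm; 99.06 × 0.933 = 92.46 sts.
Nearest multiple of 7 → 91.
17 inches = 43.18 cm; × 2 = 86.36 → 86 rows.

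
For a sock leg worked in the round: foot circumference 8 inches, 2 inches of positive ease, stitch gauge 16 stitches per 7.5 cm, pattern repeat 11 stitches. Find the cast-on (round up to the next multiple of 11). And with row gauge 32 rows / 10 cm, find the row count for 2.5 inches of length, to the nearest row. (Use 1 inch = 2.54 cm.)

Cast on 55 stitches; work 20 rows.

Finished = 8 + 2 = 10 inches.
10 inches × 2.54 = 25.40 cm.
16/7.5 = 2.133 sts per cm; 25.40 × 2.133 = 54.19 sts.
Next multiple of 11 → 55.
2.5 inches = 6.35 cm; × 3.2 = 20.32 → 20 rows.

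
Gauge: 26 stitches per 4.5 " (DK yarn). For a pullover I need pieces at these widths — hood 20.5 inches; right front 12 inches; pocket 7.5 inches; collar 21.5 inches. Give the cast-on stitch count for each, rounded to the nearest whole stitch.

Rate = 26/4.5 = 5.778 sts per in.
hood: 20.5 × 5.778 = 118.44 → 118.
right front: 12 × 5.778 = 69.33 → 69.
pocket: 7.5 × 5.778 = 43.33 → 43.
collar: 21.5 × 5.778 = 124.22 → 124.

hood 118; right front 69; pocket 43; collar 124.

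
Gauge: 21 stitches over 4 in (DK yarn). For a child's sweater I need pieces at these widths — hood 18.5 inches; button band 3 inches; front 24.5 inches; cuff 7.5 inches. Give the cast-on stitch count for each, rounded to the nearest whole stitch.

hood 97; button band 16; front 129; cuff 39.

Rate = 21/4 = 5.25 sts per in.
hood: 18.5 × 5.25 = 97.12 → 97.
button band: 3 × 5.25 = 15.75 → 16.
front: 24.5 × 5.25 = 128.62 → 129.
cuff: 7.5 × 5.25 = 39.38 → 39.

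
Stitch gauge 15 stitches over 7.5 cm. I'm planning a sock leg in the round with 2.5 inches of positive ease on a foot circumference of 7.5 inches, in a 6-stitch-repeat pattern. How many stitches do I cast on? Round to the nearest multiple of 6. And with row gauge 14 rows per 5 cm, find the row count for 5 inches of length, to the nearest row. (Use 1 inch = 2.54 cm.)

Finished = 7.5 + 2.5 = 10 inches.
10 inches × 2.54 = 25.40 cm.
15/7.5 = 2 sts per cm; 25.40 × 2 = 50.80 sts.
Nearest multiple of 6 → 48.
5 inches = 12.70 cm; × 2.8 = 35.56 → 36 rows.

Cast on 48 stitches; work 36 rows.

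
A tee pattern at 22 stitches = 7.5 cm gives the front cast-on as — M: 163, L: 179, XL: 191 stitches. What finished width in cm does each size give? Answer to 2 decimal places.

M 55.57 cm; L 61.02 cm; XL 65.11 cm.

22/7.5 = 2.933 sts per cm.
M: 163 / 2.933 = 55.568 → 55.57 cm.
L: 179 / 2.933 = 61.023 → 61.02 cm.
XL: 191 / 2.933 = 65.114 → 65.11 cm.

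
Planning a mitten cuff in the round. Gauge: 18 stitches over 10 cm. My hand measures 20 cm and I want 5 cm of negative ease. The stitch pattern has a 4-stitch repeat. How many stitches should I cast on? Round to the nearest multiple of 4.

28 stitches.

Finished = 20 − 5 = 15 cm.
18 / 10 = 1.8 sts/cm.
15 × 1.8 = 27.00 sts.
Nearest multiple of 4: 28.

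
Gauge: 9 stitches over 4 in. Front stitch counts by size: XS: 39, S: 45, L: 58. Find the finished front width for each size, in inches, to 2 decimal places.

XS 17.33 inches; S 20.00 inches; L 25.78 inches.

9/4 = 2.25 sts per in.
XS: 39 / 2.25 = 17.333 → 17.33 in.
S: 45 / 2.25 = 20.000 → 20.00 in.
L: 58 / 2.25 = 25.778 → 25.78 in.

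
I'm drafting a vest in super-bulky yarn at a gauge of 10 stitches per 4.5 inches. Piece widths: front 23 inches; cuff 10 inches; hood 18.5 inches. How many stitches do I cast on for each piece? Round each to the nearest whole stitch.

front 51; cuff 22; hood 41.

Rate = 10/4.5 = 2.222 sts per in.
front: 23 × 2.222 = 51.11 → 51.
cuff: 10 × 2.222 = 22.22 → 22.
hood: 18.5 × 2.222 = 41.11 → 41.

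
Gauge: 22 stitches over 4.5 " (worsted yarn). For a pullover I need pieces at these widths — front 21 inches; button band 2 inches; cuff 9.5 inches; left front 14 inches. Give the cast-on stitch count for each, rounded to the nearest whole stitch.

Rate = 22/4.5 = 4.889 sts per in.
front: 21 × 4.889 = 102.67 → 103.
button band: 2 × 4.889 = 9.78 → 10.
cuff: 9.5 × 4.889 = 46.44 → 46.
left front: 14 × 4.889 = 68.44 → 68.

front 103; button band 10; cuff 46; left front 68.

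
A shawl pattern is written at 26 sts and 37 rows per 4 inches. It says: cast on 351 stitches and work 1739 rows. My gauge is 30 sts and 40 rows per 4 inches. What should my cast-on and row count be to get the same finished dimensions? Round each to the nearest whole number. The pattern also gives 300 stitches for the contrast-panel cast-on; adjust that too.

Cast on 405 stitches; work 1880 rows; contrast-panel cast-on 346 stitches.

Stitches: 351 × 30/26 = 405.00 → 405.
Rows: 1739 × 40/37 = 1880.00 → 1880.
contrast-panel cast-on: 300 × 30/26 = 346.15 → 346.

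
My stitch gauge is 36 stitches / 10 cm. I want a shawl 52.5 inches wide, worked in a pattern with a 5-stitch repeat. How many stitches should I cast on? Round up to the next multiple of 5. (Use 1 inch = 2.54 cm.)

52.5 in = 52.5 × 2.54 = 133.35 cm.
36 / 10 = 3.6 sts/cm.
133.35 × 3.6 = 480.06 sts.
→ 485.

Cast on 485 stitches.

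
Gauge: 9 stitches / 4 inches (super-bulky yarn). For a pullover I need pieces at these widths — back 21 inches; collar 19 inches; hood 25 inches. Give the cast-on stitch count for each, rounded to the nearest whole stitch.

back 47; collar 43; hood 56.

Rate = 9/4 = 2.25 sts per in.
back: 21 × 2.25 = 47.25 → 47.
collar: 19 × 2.25 = 42.75 → 43.
hood: 25 × 2.25 = 56.25 → 56.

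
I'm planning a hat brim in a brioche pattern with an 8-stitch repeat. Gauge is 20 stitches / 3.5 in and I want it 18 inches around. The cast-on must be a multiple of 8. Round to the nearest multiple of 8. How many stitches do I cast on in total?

20 / 3.5 = 5.714 sts per inch.
18 × 5.714 = 102.86 sts.
Nearest multiple of 8: 104.

CO 104 sts.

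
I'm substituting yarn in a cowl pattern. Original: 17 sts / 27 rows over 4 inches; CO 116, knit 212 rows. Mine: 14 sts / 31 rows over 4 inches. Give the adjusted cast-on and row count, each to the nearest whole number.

Stitches: 116 × 14/17 = 95.53 → 96.
Rows: 212 × 31/27 = 243.41 → 243.

Cast on 96 stitches; work 243 rows.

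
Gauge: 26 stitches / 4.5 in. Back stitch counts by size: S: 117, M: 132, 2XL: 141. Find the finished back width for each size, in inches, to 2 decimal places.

S 20.25 inches; M 22.85 inches; 2XL 24.40 inches.

26/4.5 = 5.778 sts per in.
S: 117 / 5.778 = 20.250 → 20.25 in.
M: 132 / 5.778 = 22.846 → 22.85 in.
2XL: 141 / 5.778 = 24.404 → 24.40 in.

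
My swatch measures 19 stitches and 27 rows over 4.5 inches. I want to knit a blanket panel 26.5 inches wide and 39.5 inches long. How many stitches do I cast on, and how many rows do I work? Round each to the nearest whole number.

Cast on 112 stitches and work 237 rows.

Stitch gauge = 19/4.5 = 4.222 sts/in; 26.5 × 4.222 = 111.89 → 112 sts.
Row gauge = 27/4.5 = 6 rows/in; 39.5 × 6 = 237.00 → 237 rows.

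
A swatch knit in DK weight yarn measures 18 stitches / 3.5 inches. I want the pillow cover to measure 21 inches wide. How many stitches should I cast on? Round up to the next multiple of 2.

18 stitches / 3.5 in = 5.143 stitches per inch.
21 × 5.143 = 108.00 stitches.

CO 108 sts.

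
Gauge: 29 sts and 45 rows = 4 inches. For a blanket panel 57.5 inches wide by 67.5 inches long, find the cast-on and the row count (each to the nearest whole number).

Cast on 417 stitches and work 759 rows.

Stitch gauge = 29/4 = 7.25 sts/in; 57.5 × 7.25 = 416.88 → 417 sts.
Row gauge = 45/4 = 11.25 rows/in; 67.5 × 11.25 = 759.38 → 759 rows.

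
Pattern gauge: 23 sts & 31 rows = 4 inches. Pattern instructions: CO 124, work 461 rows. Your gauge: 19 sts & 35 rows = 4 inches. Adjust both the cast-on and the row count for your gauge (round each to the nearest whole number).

Cast on 102 stitches; work 520 rows.

Stitches: 124 × 19/23 = 102.43 → 102.
Rows: 461 × 35/31 = 520.48 → 520.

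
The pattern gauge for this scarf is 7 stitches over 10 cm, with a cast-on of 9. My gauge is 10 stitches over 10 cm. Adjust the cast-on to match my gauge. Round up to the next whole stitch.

Scale factor = 10 / 7 = 1.429.
9 × 10 / 7 = 12.86 sts.
→ 13 sts.

CO 13 sts.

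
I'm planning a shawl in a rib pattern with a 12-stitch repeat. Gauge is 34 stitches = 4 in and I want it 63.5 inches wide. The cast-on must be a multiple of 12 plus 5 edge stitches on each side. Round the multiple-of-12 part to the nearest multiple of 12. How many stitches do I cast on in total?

538 stitches.

34 / 4 = 8.5 sts per inch.
63.5 × 8.5 = 539.75 sts.
Less 10 edge sts → 529.75 for the repeat.
Nearest multiple of 12: 528.
Add back 10 edge sts → 538.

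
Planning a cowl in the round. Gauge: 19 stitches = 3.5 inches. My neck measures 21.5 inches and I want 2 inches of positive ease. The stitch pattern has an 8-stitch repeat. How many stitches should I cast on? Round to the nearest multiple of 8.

Finished = 21.5 + 2 = 23.5 inches.
19 / 3.5 = 5.429 sts/in.
23.5 × 5.429 = 127.57 sts.
Nearest multiple of 8: 128.

Cast on 128 stitches.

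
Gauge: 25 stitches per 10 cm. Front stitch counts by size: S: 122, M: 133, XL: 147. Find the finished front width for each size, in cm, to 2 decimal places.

25/10 = 2.5 sts per cm.
S: 122 / 2.5 = 48.800 → 48.80 cm.
M: 133 / 2.5 = 53.200 → 53.20 cm.
XL: 147 / 2.5 = 58.800 → 58.80 cm.

S 48.80 cm; M 53.20 cm; XL 58.80 cm.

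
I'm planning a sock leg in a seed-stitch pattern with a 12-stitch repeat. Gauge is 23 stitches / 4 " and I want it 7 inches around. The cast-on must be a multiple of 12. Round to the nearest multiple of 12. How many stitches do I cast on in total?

CO 36 sts.

23 / 4 = 5.75 sts per inch.
7 × 5.75 = 40.25 sts.
Nearest multiple of 12: 36.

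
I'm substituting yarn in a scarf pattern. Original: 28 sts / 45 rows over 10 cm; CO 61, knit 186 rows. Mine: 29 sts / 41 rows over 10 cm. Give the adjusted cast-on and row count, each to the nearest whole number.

Stitches: 61 × 29/28 = 63.18 → 63.
Rows: 186 × 41/45 = 169.47 → 169.

Cast on 63 stitches; work 169 rows.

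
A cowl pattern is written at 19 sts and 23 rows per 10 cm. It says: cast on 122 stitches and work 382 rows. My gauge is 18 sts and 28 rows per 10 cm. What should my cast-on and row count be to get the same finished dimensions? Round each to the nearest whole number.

Cast on 116 stitches; work 465 rows.

Stitches: 122 × 18/19 = 115.58 → 116.
Rows: 382 × 28/23 = 465.04 → 465.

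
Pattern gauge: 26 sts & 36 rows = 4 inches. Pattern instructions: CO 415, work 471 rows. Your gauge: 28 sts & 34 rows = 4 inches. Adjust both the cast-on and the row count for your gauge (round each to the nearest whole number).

Stitches: 415 × 28/26 = 446.92 → 447.
Rows: 471 × 34/36 = 444.83 → 445.

Cast on 447 stitches; work 445 rows.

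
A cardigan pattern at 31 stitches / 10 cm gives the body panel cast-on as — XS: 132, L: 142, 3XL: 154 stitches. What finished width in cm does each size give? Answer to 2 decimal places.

XS 42.58 cm; L 45.81 cm; 3XL 49.68 cm.

31/10 = 3.1 sts per cm.
XS: 132 / 3.1 = 42.581 → 42.58 cm.
L: 142 / 3.1 = 45.806 → 45.81 cm.
3XL: 154 / 3.1 = 49.677 → 49.68 cm.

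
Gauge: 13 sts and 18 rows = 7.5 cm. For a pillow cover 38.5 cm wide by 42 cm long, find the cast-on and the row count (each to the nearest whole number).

Cast on 67 stitches and work 101 rows.

Stitch gauge = 13/7.5 = 1.733 sts/cm; 38.5 × 1.733 = 66.73 → 67 sts.
Row gauge = 18/7.5 = 2.4 rows/cm; 42 × 2.4 = 100.80 → 101 rows.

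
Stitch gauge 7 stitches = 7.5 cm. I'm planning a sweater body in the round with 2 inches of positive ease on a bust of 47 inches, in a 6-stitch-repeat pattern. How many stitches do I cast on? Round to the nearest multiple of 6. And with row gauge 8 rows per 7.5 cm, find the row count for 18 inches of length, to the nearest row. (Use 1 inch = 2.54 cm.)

Cast on 114 stitches; work 49 rows.

Finished = 47 + 2 = 49 inches.
49 inches × 2.54 = 124.46 cm.
7/7.5 = 0.933 sts per cm; 124.46 × 0.933 = 116.16 sts.
Nearest multiple of 6 → 114.
18 inches = 45.72 cm; × 1.067 = 48.77 → 49 rows.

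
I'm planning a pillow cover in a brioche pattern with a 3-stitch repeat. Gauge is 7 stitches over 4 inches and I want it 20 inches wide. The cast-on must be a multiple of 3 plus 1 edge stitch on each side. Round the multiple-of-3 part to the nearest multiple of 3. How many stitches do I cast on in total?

Cast on 35 stitches.

7 / 4 = 1.75 sts per inch.
20 × 1.75 = 35.00 sts.
Less 2 edge sts → 33.00 for the repeat.
Nearest multiple of 3: 33.
Add back 2 edge sts → 35.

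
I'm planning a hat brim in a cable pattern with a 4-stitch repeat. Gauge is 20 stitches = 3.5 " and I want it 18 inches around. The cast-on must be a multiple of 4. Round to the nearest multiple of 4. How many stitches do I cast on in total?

20 / 3.5 = 5.714 sts per inch.
18 × 5.714 = 102.86 sts.
Nearest multiple of 4: 104.

Cast on 104 stitches.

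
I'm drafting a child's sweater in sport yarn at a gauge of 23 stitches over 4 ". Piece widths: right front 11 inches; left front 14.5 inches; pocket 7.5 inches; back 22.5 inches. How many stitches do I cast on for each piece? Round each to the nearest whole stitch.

Rate = 23/4 = 5.75 sts per in.
right front: 11 × 5.75 = 63.25 → 63.
left front: 14.5 × 5.75 = 83.38 → 83.
pocket: 7.5 × 5.75 = 43.12 → 43.
back: 22.5 × 5.75 = 129.38 → 129.

right front 63; left front 83; pocket 43; back 129.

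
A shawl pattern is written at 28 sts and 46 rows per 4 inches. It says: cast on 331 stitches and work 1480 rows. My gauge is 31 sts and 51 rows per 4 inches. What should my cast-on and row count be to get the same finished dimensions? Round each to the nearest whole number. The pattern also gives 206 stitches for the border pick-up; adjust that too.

Stitches: 331 × 31/28 = 366.46 → 366.
Rows: 1480 × 51/46 = 1640.87 → 1641.
border pick-up: 206 × 31/28 = 228.07 → 228.

Cast on 366 stitches; work 1641 rows; border pick-up 228 stitches.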